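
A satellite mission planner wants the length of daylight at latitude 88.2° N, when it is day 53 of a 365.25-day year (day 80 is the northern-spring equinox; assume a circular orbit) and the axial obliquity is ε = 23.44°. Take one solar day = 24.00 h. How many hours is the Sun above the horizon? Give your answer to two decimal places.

0.00 h

Solar longitude: λ_s = 360° × (53 − 80)/365.25 = -26.612°, i.e. -26.612° + 360° = 333.388°.
sin δ = sin 23.44° × sin 333.388° = -0.17819, so δ = -10.264°.
cos H₀ = −tan φ · tan δ = 5.7622 ≥ 1, so the Sun never rises (polar night) and H₀ = 0.
Daylight = 2H₀/(2π) × 24.00 h = (0.0000/π) × 24.00 = 0.00 h.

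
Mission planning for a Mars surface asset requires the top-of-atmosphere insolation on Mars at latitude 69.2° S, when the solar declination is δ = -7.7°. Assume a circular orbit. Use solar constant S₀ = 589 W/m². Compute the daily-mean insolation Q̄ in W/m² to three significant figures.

cos H₀ = −tan(-69.2°) tan(-7.700°) = -0.3559, H₀ = 1.9347 rad.
Bracket: H₀ sin φ sin δ + cos φ cos δ sin H₀ = 1.9347×-0.93483×-0.13399 + 0.35511×0.99098×0.93451 = 0.242336 + 0.328861 = 0.571197.
Q̄ = (S₀/π) × [bracket] = (589/π) × 0.571197 = 107.1 W/m².

Q̄ ≈ 107 W/m²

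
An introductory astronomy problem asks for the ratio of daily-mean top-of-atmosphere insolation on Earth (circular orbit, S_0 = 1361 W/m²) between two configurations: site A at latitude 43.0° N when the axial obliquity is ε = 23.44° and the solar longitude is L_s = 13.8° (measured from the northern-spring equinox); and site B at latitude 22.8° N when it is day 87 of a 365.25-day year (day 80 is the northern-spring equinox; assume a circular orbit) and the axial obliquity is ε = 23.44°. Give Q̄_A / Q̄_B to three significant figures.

Q̄_A / Q̄_B ≈ 0.876

— Configuration A (ϕ=+43.0°):
Solar declination: sin δ = sin ε · sin L_s = sin 23.44° × sin 13.8° = 0.09489, so δ = +5.445°.
cos h₀ = −tan(+43.0°) tan(+5.445°) = -0.0889, h₀ = 1.6598 rad.
Bracket: h₀ sin ϕ sin δ + cos ϕ cos δ sin h₀ = 1.6598×0.68200×0.09489 + 0.73135×0.99549×0.99604 = 0.107414 + 0.725169 = 0.832583.
Q̄ = (S_0/π) × [bracket] = (1361/π) × 0.832583 = 360.69 W/m².
— Configuration B (ϕ=+22.8°):
Solar longitude: L_s = 360° × (87 − 80)/365.25 = 6.899°.
sin δ = sin 23.44° × sin 6.899° = 0.04778, so δ = +2.739°.
cos h₀ = −tan(+22.8°) tan(+2.739°) = -0.0201, h₀ = 1.5909 rad.
Bracket: h₀ sin ϕ sin δ + cos ϕ cos δ sin h₀ = 1.5909×0.38752×0.04778 + 0.92186×0.99886×0.99980 = 0.029457 + 0.920625 = 0.950082.
Q̄ = (S_0/π) × [bracket] = (1361/π) × 0.950082 = 411.59 W/m².
Ratio Q̄_A / Q̄_B = 360.69 / 411.59 = 0.8763.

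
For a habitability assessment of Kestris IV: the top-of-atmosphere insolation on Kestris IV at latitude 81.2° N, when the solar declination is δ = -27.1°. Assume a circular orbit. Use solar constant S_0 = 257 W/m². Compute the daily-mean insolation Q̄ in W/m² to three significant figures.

Q̄ ≈ 0.00 W/m²

cos h₀ = −tan(+81.2°) tan(-27.100°) = 3.3055 ≥ 1 ⇒ polar night, h₀ = 0 and Q̄ = 0.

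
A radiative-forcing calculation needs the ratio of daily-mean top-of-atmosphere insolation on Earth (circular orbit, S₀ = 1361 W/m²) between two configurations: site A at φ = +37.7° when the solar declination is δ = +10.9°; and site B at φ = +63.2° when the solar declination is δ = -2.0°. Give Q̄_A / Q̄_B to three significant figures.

— Configuration A (φ=+37.7°):
cos H₀ = −tan(+37.7°) tan(+10.900°) = -0.1488, H₀ = 1.7202 rad.
Bracket: H₀ sin φ sin δ + cos φ cos δ sin H₀ = 1.7202×0.61153×0.18910 + 0.79122×0.98196×0.98886 = 0.198924 + 0.768291 = 0.967215.
Q̄ = (S₀/π) × [bracket] = (1361/π) × 0.967215 = 419.02 W/m².
— Configuration B (φ=+63.2°):
cos H₀ = −tan(+63.2°) tan(-2.000°) = 0.0691, H₀ = 1.5016 rad.
Bracket: H₀ sin φ sin δ + cos φ cos δ sin H₀ = 1.5016×0.89259×-0.03490 + 0.45088×0.99939×0.99761 = -0.046777 + 0.449528 = 0.402751.
Q̄ = (S₀/π) × [bracket] = (1361/π) × 0.402751 = 174.48 W/m².
Ratio Q̄_A / Q̄_B = 419.02 / 174.48 = 2.402.

Q̄_A / Q̄_B ≈ 2.40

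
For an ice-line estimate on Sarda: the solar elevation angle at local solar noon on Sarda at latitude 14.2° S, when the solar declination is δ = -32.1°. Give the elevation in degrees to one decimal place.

72.1°

At local noon the hour angle is zero, so the zenith angle equals |ϕ − δ| = |-14.2° − (-32.100°)| = 17.900°.
Elevation = 90° − 17.900° = 72.1°.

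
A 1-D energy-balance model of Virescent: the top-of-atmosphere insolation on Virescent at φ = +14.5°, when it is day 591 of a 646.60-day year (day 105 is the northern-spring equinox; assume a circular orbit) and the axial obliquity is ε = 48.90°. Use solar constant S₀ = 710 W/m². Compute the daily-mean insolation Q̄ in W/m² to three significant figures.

Q̄ ≈ 83.2 W/m²

Solar longitude: λ_s = 360° × (591 − 105)/646.60 = 270.585°.
sin δ = sin 48.90° × sin 270.585° = -0.75352, so δ = -48.897°.
cos H₀ = −tan(+14.5°) tan(-48.897°) = 0.2964, H₀ = 1.2699 rad.
Bracket: H₀ sin φ sin δ + cos φ cos δ sin H₀ = 1.2699×0.25038×-0.75352 + 0.96815×0.65742×0.95506 = -0.239587 + 0.607878 = 0.368291.
Q̄ = (S₀/π) × [bracket] = (710/π) × 0.368291 = 83.23 W/m².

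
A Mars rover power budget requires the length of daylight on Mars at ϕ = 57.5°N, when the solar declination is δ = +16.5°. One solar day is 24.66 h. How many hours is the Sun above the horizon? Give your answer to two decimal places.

cos h₀ = −tan ϕ · tan δ = −tan(+57.5°) × tan(+16.500°) = -0.4650, so h₀ = 2.0544 rad = 117.71°.
Daylight = 2h₀/(2π) × 24.66 h = (2.0544/π) × 24.66 = 16.13 h.

16.13 h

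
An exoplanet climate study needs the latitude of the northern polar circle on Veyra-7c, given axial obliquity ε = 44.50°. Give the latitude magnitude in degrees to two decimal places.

The polar circle is the lowest latitude that experiences at least one full rotation of continuous daylight at the northern-summer solstice; it lies at |φ| = 90° − ε = 90° − 44.50° = 45.50°.

45.50°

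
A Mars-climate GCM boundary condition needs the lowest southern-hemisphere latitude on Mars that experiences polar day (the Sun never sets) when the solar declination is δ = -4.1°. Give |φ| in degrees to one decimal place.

|φ| = 85.9°

Polar day requires cos H₀ = −tan φ tan δ ≤ −1, i.e. tan φ tan δ ≥ 1.
The boundary is |tan φ| · |tan δ| = 1, so |φ| = 90° − |δ| = 90° − 4.1° = 85.9° in the southern hemisphere.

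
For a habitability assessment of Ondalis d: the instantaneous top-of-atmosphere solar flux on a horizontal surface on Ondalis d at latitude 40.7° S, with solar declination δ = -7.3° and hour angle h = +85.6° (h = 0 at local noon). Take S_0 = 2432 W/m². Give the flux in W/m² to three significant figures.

342 W/m²

cos θ_z = sin ϕ sin δ + cos ϕ cos δ cos h = 0.082859 + 0.057692 = 0.140551.
Flux = S_0 · cos θ_z = 2432 × 0.140551 = 341.8 W/m².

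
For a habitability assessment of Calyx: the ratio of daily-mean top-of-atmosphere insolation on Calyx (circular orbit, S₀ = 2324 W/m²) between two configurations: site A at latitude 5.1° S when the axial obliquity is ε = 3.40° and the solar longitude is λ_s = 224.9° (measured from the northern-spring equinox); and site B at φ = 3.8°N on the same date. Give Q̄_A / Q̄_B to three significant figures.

Q̄_A / Q̄_B ≈ 1.01

— Configuration A (φ=-5.1°):
Solar declination: sin δ = sin ε · sin λ_s = sin 3.40° × sin 224.9° = -0.04186, so δ = -2.399°.
cos H₀ = −tan(-5.1°) tan(-2.399°) = -0.0037, H₀ = 1.5745 rad.
Bracket: H₀ sin φ sin δ + cos φ cos δ sin H₀ = 1.5745×-0.08889×-0.04186 + 0.99604×0.99912×0.99999 = 0.005859 + 0.995154 = 1.001013.
Q̄ = (S₀/π) × [bracket] = (2324/π) × 1.001013 = 740.50 W/m².
— Configuration B (φ=+3.8°):
cos H₀ = −tan(+3.8°) tan(-2.399°) = 0.0028, H₀ = 1.5680 rad.
Bracket: H₀ sin φ sin δ + cos φ cos δ sin H₀ = 1.5680×0.06627×-0.04186 + 0.99780×0.99912×1.00000 = -0.004350 + 0.996922 = 0.992572.
Q̄ = (S₀/π) × [bracket] = (2324/π) × 0.992572 = 734.26 W/m².
Ratio Q̄_A / Q̄_B = 740.50 / 734.26 = 1.008.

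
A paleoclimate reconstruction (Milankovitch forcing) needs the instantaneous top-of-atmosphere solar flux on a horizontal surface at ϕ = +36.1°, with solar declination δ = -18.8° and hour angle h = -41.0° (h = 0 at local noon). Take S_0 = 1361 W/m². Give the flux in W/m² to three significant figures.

cos θ_z = sin ϕ sin δ + cos ϕ cos δ cos h = -0.189878 + 0.577265 = 0.387387.
Flux = S_0 · cos θ_z = 1361 × 0.387387 = 527.2 W/m².

527 W/m²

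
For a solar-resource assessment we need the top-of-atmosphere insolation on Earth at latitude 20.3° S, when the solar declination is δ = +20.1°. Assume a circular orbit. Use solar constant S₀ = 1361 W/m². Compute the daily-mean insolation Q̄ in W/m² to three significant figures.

Q̄ ≈ 304 W/m²

cos H₀ = −tan(-20.3°) tan(+20.100°) = 0.1354, H₀ = 1.4350 rad.
Bracket: H₀ sin φ sin δ + cos φ cos δ sin H₀ = 1.4350×-0.34694×0.34366 + 0.93789×0.93909×0.99080 = -0.171094 + 0.872660 = 0.701566.
Q̄ = (S₀/π) × [bracket] = (1361/π) × 0.701566 = 303.9 W/m².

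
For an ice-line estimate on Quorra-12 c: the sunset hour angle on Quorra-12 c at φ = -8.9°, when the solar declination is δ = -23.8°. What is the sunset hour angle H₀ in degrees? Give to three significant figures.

cos H₀ = −tan φ · tan δ = −tan(-8.9°) × tan(-23.800°) = -0.0691, so H₀ = 1.6399 rad = 93.96°.

H₀ = 94.0°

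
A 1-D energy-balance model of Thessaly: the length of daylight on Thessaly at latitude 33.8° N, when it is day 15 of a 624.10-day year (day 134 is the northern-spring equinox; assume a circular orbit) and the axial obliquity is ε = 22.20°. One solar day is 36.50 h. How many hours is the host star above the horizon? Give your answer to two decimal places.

Solar longitude: L_s = 360° × (15 − 134)/624.10 = -68.643°, i.e. -68.643° + 360° = 291.357°.
sin δ = sin 22.20° × sin 291.357° = -0.35189, so δ = -20.603°.
cos h₀ = −tan ϕ · tan δ = −tan(+33.8°) × tan(-20.603°) = 0.2517, so h₀ = 1.3164 rad = 75.42°.
Daylight = 2h₀/(2π) × 36.50 h = (1.3164/π) × 36.50 = 15.29 h.

15.29 h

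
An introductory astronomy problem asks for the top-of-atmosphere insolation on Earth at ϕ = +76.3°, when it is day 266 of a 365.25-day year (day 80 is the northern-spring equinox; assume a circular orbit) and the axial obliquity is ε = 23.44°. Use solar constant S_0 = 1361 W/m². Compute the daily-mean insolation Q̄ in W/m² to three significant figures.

Solar longitude: L_s = 360° × (266 − 80)/365.25 = 183.326°.
sin δ = sin 23.44° × sin 183.326° = -0.02308, so δ = -1.323°.
cos h₀ = −tan(+76.3°) tan(-1.323°) = 0.0947, h₀ = 1.4759 rad.
Bracket: h₀ sin ϕ sin δ + cos ϕ cos δ sin h₀ = 1.4759×0.97155×-0.02308 + 0.23684×0.99973×0.99550 = -0.033095 + 0.235711 = 0.202616.
Q̄ = (S_0/π) × [bracket] = (1361/π) × 0.202616 = 87.78 W/m².

Q̄ ≈ 87.8 W/m²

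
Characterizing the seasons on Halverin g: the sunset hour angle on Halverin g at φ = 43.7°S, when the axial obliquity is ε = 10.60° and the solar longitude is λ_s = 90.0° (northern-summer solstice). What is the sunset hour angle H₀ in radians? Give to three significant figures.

H₀ = 1.39 rad

Solar declination: sin δ = sin ε · sin λ_s = sin 10.60° × sin 90.0° = 0.18395, so δ = +10.600°.
cos H₀ = −tan φ · tan δ = −tan(-43.7°) × tan(+10.600°) = 0.1788, so H₀ = 1.3910 rad = 79.70°.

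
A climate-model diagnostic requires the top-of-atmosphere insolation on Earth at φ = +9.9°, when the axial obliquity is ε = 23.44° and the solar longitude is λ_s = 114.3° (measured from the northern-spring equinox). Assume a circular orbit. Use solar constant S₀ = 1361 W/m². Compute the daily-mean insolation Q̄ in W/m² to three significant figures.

Solar declination: sin δ = sin ε · sin λ_s = sin 23.44° × sin 114.3° = 0.36255, so δ = +21.257°.
cos H₀ = −tan(+9.9°) tan(+21.257°) = -0.0679, H₀ = 1.6387 rad.
Bracket: H₀ sin φ sin δ + cos φ cos δ sin H₀ = 1.6387×0.17193×0.36255 + 0.98511×0.93197×0.99769 = 0.102145 + 0.915972 = 1.018117.
Q̄ = (S₀/π) × [bracket] = (1361/π) × 1.018117 = 441.1 W/m².

Q̄ ≈ 441 W/m²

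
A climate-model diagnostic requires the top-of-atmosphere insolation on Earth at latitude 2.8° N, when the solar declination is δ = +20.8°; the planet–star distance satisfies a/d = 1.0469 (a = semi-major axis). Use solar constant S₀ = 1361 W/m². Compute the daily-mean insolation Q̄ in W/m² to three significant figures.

Q̄ ≈ 456 W/m²

cos H₀ = −tan(+2.8°) tan(+20.800°) = -0.0186, H₀ = 1.5894 rad.
Bracket: H₀ sin φ sin δ + cos φ cos δ sin H₀ = 1.5894×0.04885×0.35511 + 0.99881×0.93483×0.99983 = 0.027572 + 0.933559 = 0.961131.
Inverse-square distance factor (a/d)² = 1.0469² = 1.096000.
Q̄ = (S₀/π) × 1.096000 × [bracket] = (1361/π) × 1.096000 × 0.961131 = 456.4 W/m².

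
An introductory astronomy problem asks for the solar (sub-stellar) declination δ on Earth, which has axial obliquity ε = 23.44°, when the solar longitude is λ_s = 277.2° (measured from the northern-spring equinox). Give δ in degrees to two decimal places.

δ = -23.24°

sin δ = sin ε · sin λ_s = sin 23.44° × sin 277.2° = -0.394652.
δ = arcsin(-0.394652) = -23.24°.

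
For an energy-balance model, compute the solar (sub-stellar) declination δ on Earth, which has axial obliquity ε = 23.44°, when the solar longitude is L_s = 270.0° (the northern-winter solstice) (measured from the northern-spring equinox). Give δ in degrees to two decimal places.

δ = -23.44°

sin δ = sin ε · sin L_s = sin 23.44° × sin 270.0° = -0.397789.
δ = arcsin(-0.397789) = -23.44°.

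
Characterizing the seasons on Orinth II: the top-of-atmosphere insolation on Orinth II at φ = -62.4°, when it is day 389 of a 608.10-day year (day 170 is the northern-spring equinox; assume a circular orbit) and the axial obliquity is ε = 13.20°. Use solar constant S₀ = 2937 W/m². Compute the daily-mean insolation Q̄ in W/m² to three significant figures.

Q̄ ≈ 223 W/m²

Solar longitude: λ_s = 360° × (389 − 170)/608.10 = 129.650°.
sin δ = sin 13.20° × sin 129.650° = 0.17582, so δ = +10.126°.
cos H₀ = −tan(-62.4°) tan(+10.126°) = 0.3416, H₀ = 1.2221 rad.
Bracket: H₀ sin φ sin δ + cos φ cos δ sin H₀ = 1.2221×-0.88620×0.17582 + 0.46330×0.98442×0.93983 = -0.190417 + 0.428639 = 0.238222.
Q̄ = (S₀/π) × [bracket] = (2937/π) × 0.238222 = 222.7 W/m².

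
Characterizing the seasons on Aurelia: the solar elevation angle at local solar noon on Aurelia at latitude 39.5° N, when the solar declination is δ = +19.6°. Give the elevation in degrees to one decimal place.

At local noon the hour angle is zero, so the zenith angle equals |φ − δ| = |+39.5° − (+19.600°)| = 19.900°.
Elevation = 90° − 19.900° = 70.1°.

70.1°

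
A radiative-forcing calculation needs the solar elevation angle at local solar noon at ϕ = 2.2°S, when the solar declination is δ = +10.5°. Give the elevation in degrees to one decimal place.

At local noon the hour angle is zero, so the zenith angle equals |ϕ − δ| = |-2.2° − (+10.500°)| = 12.700°.
Elevation = 90° − 12.700° = 77.3°.

77.3°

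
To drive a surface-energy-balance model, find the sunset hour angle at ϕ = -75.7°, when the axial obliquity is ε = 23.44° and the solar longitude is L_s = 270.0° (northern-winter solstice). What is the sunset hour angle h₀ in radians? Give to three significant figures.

h₀ = 3.14 rad

Solar declination: sin δ = sin ε · sin L_s = sin 23.44° × sin 270.0° = -0.39779, so δ = -23.440°.
Sunrise equation: cos h₀ = −tan ϕ · tan δ = -1.7010 ≤ −1, so the Sun never sets (polar day) and h₀ = π.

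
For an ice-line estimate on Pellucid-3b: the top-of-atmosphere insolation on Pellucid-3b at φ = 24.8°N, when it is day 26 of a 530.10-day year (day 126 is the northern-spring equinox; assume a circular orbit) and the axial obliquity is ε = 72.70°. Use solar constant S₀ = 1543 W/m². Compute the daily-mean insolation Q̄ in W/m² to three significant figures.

Solar longitude: λ_s = 360° × (26 − 126)/530.10 = -67.912°, i.e. -67.912° + 360° = 292.088°.
sin δ = sin 72.70° × sin 292.088° = -0.88469, so δ = -62.213°.
cos H₀ = −tan(+24.8°) tan(-62.213°) = 0.8769, H₀ = 0.5015 rad.
Bracket: H₀ sin φ sin δ + cos φ cos δ sin H₀ = 0.5015×0.41945×-0.88469 + 0.90778×0.46619×0.48074 = -0.186098 + 0.203448 = 0.017350.
Q̄ = (S₀/π) × [bracket] = (1543/π) × 0.017350 = 8.521 W/m².

Q̄ ≈ 8.52 W/m²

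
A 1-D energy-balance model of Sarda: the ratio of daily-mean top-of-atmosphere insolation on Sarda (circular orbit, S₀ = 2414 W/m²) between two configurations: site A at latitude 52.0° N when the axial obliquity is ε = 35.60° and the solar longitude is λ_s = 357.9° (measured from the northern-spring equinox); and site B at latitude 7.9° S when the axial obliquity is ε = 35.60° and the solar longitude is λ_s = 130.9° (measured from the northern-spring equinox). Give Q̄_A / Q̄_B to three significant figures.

Q̄_A / Q̄_B ≈ 0.740

— Configuration A (φ=+52.0°):
Solar declination: sin δ = sin ε · sin λ_s = sin 35.60° × sin 357.9° = -0.02133, so δ = -1.222°.
cos H₀ = −tan(+52.0°) tan(-1.222°) = 0.0273, H₀ = 1.5435 rad.
Bracket: H₀ sin φ sin δ + cos φ cos δ sin H₀ = 1.5435×0.78801×-0.02133 + 0.61566×0.99977×0.99963 = -0.025944 + 0.615291 = 0.589347.
Q̄ = (S₀/π) × [bracket] = (2414/π) × 0.589347 = 452.85 W/m².
— Configuration B (φ=-7.9°):
Solar declination: sin δ = sin ε · sin λ_s = sin 35.60° × sin 130.9° = 0.44000, so δ = +26.104°.
cos H₀ = −tan(-7.9°) tan(+26.104°) = 0.0680, H₀ = 1.5028 rad.
Bracket: H₀ sin φ sin δ + cos φ cos δ sin H₀ = 1.5028×-0.13744×0.44000 + 0.99051×0.89800×0.99769 = -0.090880 + 0.887423 = 0.796543.
Q̄ = (S₀/π) × [bracket] = (2414/π) × 0.796543 = 612.06 W/m².
Ratio Q̄_A / Q̄_B = 452.85 / 612.06 = 0.7399.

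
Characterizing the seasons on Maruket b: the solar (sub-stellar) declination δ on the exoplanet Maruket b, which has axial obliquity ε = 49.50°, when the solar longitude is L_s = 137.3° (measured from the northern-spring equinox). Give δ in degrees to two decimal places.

sin δ = sin ε · sin L_s = sin 49.50° × sin 137.3° = 0.515677.
δ = arcsin(0.515677) = +31.04°.

δ = +31.04°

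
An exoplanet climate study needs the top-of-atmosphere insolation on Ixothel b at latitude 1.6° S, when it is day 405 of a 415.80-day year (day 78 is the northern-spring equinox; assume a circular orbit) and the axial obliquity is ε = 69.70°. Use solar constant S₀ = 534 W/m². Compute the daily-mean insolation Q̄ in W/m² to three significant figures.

Solar longitude: λ_s = 360° × (405 − 78)/415.80 = 283.117°.
sin δ = sin 69.70° × sin 283.117° = -0.91342, so δ = -65.982°.
cos H₀ = −tan(-1.6°) tan(-65.982°) = -0.0627, H₀ = 1.6335 rad.
Bracket: H₀ sin φ sin δ + cos φ cos δ sin H₀ = 1.6335×-0.02792×-0.91342 + 0.99961×0.40702×0.99803 = 0.041659 + 0.406060 = 0.447719.
Q̄ = (S₀/π) × [bracket] = (534/π) × 0.447719 = 76.10 W/m².

Q̄ ≈ 76.1 W/m²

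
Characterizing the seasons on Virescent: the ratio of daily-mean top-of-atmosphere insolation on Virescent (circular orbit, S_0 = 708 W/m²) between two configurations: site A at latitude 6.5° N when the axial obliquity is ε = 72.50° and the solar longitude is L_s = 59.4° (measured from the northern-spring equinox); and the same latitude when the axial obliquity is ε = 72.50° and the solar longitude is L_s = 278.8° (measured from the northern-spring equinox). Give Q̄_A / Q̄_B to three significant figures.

— Configuration A (ϕ=+6.5°):
Solar declination: sin δ = sin ε · sin L_s = sin 72.50° × sin 59.4° = 0.82090, so δ = +55.175°.
cos h₀ = −tan(+6.5°) tan(+55.175°) = -0.1638, h₀ = 1.7353 rad.
Bracket: h₀ sin ϕ sin δ + cos ϕ cos δ sin h₀ = 1.7353×0.11320×0.82090 + 0.99357×0.57107×0.98650 = 0.161254 + 0.559738 = 0.720992.
Q̄ = (S_0/π) × [bracket] = (708/π) × 0.720992 = 162.49 W/m².
— Configuration B (ϕ=+6.5°):
Solar declination: sin δ = sin ε · sin L_s = sin 72.50° × sin 278.8° = -0.94249, so δ = -70.474°.
cos h₀ = −tan(+6.5°) tan(-70.474°) = 0.3213, h₀ = 1.2437 rad.
Bracket: h₀ sin ϕ sin δ + cos ϕ cos δ sin h₀ = 1.2437×0.11320×-0.94249 + 0.99357×0.33423×0.94698 = -0.132690 + 0.314474 = 0.181784.
Q̄ = (S_0/π) × [bracket] = (708/π) × 0.181784 = 40.967 W/m².
Ratio Q̄_A / Q̄_B = 162.49 / 40.967 = 3.966.

Q̄_A / Q̄_B ≈ 3.97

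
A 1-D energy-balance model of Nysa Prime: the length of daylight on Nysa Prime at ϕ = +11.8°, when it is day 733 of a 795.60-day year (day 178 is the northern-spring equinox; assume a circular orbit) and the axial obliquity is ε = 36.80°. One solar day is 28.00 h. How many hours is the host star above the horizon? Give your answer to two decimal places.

Solar longitude: L_s = 360° × (733 − 178)/795.60 = 251.131°.
sin δ = sin 36.80° × sin 251.131° = -0.56683, so δ = -34.530°.
cos h₀ = −tan ϕ · tan δ = −tan(+11.8°) × tan(-34.530°) = 0.1437, so h₀ = 1.4266 rad = 81.74°.
Daylight = 2h₀/(2π) × 28.00 h = (1.4266/π) × 28.00 = 12.71 h.

12.71 h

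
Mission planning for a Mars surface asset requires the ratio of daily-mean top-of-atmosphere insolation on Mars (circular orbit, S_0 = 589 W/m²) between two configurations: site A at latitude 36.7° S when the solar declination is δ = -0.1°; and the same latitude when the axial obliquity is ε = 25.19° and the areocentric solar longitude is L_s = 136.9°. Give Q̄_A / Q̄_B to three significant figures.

Q̄_A / Q̄_B ≈ 1.56

— Configuration A (ϕ=-36.7°):
cos h₀ = −tan(-36.7°) tan(-0.100°) = -0.0013, h₀ = 1.5721 rad.
Bracket: h₀ sin ϕ sin δ + cos ϕ cos δ sin h₀ = 1.5721×-0.59763×-0.00175 + 0.80178×1.00000×1.00000 = 0.001644 + 0.801780 = 0.803424.
Q̄ = (S_0/π) × [bracket] = (589/π) × 0.803424 = 150.63 W/m².
— Configuration B (ϕ=-36.7°):
sin δ = sin 25.19° × sin 136.9° = 0.29082, so δ = +16.907°.
cos h₀ = −tan(-36.7°) tan(+16.907°) = 0.2266, h₀ = 1.3423 rad.
Bracket: h₀ sin ϕ sin δ + cos ϕ cos δ sin h₀ = 1.3423×-0.59763×0.29082 + 0.80178×0.95678×0.97400 = -0.233295 + 0.747182 = 0.513887.
Q̄ = (S_0/π) × [bracket] = (589/π) × 0.513887 = 96.346 W/m².
Ratio Q̄_A / Q̄_B = 150.63 / 96.346 = 1.563.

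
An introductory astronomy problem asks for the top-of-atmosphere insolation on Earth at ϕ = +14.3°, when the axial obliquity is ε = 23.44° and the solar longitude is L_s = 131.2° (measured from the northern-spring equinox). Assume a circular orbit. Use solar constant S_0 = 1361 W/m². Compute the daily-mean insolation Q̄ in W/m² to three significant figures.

Solar declination: sin δ = sin ε · sin L_s = sin 23.44° × sin 131.2° = 0.29930, so δ = +17.416°.
cos h₀ = −tan(+14.3°) tan(+17.416°) = -0.0800, h₀ = 1.6508 rad.
Bracket: h₀ sin ϕ sin δ + cos ϕ cos δ sin h₀ = 1.6508×0.24700×0.29930 + 0.96902×0.95416×0.99680 = 0.122039 + 0.921641 = 1.043680.
Q̄ = (S_0/π) × [bracket] = (1361/π) × 1.043680 = 452.1 W/m².

Q̄ ≈ 452 W/m²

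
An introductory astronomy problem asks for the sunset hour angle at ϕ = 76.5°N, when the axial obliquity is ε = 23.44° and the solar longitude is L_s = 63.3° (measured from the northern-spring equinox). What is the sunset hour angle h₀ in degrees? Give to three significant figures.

h₀ = 180°

Solar declination: sin δ = sin ε · sin L_s = sin 23.44° × sin 63.3° = 0.35537, so δ = +20.816°.
Sunrise equation: cos h₀ = −tan ϕ · tan δ = -1.5836 ≤ −1, so the Sun never sets (polar day) and h₀ = π.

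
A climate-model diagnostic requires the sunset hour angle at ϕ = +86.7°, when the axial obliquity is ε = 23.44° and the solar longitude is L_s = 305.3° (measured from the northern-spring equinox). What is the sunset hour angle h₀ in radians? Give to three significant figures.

h₀ = 0.00 rad

Solar declination: sin δ = sin ε · sin L_s = sin 23.44° × sin 305.3° = -0.32465, so δ = -18.944°.
cos h₀ = −tan ϕ · tan δ = 5.9529 ≥ 1, so the Sun never rises (polar night) and h₀ = 0.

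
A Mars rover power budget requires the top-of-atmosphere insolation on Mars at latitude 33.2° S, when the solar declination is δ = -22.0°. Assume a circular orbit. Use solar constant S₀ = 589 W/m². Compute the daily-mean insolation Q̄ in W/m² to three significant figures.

Q̄ ≈ 211 W/m²

cos H₀ = −tan(-33.2°) tan(-22.000°) = -0.2644, H₀ = 1.8384 rad.
Bracket: H₀ sin φ sin δ + cos φ cos δ sin H₀ = 1.8384×-0.54756×-0.37461 + 0.83676×0.92718×0.96442 = 0.377095 + 0.748223 = 1.125318.
Q̄ = (S₀/π) × [bracket] = (589/π) × 1.125318 = 211.0 W/m².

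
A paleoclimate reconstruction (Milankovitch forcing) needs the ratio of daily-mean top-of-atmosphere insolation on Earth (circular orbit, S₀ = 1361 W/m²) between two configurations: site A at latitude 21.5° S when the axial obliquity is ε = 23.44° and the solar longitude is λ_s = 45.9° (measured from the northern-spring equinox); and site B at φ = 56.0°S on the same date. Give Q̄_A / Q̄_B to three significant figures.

Q̄_A / Q̄_B ≈ 3.38

— Configuration A (φ=-21.5°):
Solar declination: sin δ = sin ε · sin λ_s = sin 23.44° × sin 45.9° = 0.28566, so δ = +16.598°.
cos H₀ = −tan(-21.5°) tan(+16.598°) = 0.1174, H₀ = 1.4531 rad.
Bracket: H₀ sin φ sin δ + cos φ cos δ sin H₀ = 1.4531×-0.36650×0.28566 + 0.93042×0.95833×0.99308 = -0.152131 + 0.885479 = 0.733348.
Q̄ = (S₀/π) × [bracket] = (1361/π) × 0.733348 = 317.70 W/m².
— Configuration B (φ=-56.0°):
cos H₀ = −tan(-56.0°) tan(+16.598°) = 0.4419, H₀ = 1.1131 rad.
Bracket: H₀ sin φ sin δ + cos φ cos δ sin H₀ = 1.1131×-0.82904×0.28566 + 0.55919×0.95833×0.89705 = -0.263608 + 0.480719 = 0.217111.
Q̄ = (S₀/π) × [bracket] = (1361/π) × 0.217111 = 94.057 W/m².
Ratio Q̄_A / Q̄_B = 317.70 / 94.057 = 3.378.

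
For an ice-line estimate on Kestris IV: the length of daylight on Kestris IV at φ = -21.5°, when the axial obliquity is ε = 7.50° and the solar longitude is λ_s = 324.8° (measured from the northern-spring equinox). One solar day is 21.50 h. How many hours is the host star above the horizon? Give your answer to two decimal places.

Solar declination: sin δ = sin ε · sin λ_s = sin 7.50° × sin 324.8° = -0.07524, so δ = -4.315°.
cos H₀ = −tan φ · tan δ = −tan(-21.5°) × tan(-4.315°) = -0.0297, so H₀ = 1.6005 rad = 91.70°.
Daylight = 2H₀/(2π) × 21.50 h = (1.6005/π) × 21.50 = 10.95 h.

10.95 h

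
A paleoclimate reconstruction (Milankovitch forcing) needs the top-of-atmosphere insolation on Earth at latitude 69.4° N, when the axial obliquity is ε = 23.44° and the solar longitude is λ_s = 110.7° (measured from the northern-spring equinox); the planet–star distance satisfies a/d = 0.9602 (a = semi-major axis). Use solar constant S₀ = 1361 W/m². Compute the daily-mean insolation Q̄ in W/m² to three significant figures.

Solar declination: sin δ = sin ε · sin λ_s = sin 23.44° × sin 110.7° = 0.37211, so δ = +21.846°.
cos H₀ = −tan(+69.4°) tan(+21.846°) = -1.0666 ≤ −1 ⇒ polar day, H₀ = π.
Bracket: H₀ sin φ sin δ + cos φ cos δ sin H₀ = 3.1416×0.93606×0.37211 + 0.35184×0.92819×0.00000 = 1.094274 + 0.000000 = 1.094274.
Inverse-square distance factor (a/d)² = 0.9602² = 0.921984.
Q̄ = (S₀/π) × 0.921984 × [bracket] = (1361/π) × 0.921984 × 1.094274 = 437.1 W/m².

Q̄ ≈ 437 W/m²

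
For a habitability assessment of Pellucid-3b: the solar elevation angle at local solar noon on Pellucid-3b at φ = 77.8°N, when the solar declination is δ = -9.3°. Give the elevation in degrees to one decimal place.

2.9°

At local noon the hour angle is zero, so the zenith angle equals |φ − δ| = |+77.8° − (-9.300°)| = 87.100°.
Elevation = 90° − 87.100° = 2.9°.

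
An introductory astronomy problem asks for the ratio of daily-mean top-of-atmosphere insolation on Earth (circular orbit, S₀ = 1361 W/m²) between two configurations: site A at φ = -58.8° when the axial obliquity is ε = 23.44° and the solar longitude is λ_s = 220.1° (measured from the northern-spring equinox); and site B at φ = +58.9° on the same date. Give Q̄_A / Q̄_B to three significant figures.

— Configuration A (φ=-58.8°):
Solar declination: sin δ = sin ε · sin λ_s = sin 23.44° × sin 220.1° = -0.25622, so δ = -14.846°.
cos H₀ = −tan(-58.8°) tan(-14.846°) = -0.4377, H₀ = 2.0238 rad.
Bracket: H₀ sin φ sin δ + cos φ cos δ sin H₀ = 2.0238×-0.85536×-0.25622 + 0.51803×0.96662×0.89913 = 0.443537 + 0.450229 = 0.893766.
Q̄ = (S₀/π) × [bracket] = (1361/π) × 0.893766 = 387.20 W/m².
— Configuration B (φ=+58.9°):
cos H₀ = −tan(+58.9°) tan(-14.846°) = 0.4394, H₀ = 1.1158 rad.
Bracket: H₀ sin φ sin δ + cos φ cos δ sin H₀ = 1.1158×0.85627×-0.25622 + 0.51653×0.96662×0.89828 = -0.244799 + 0.448501 = 0.203702.
Q̄ = (S₀/π) × [bracket] = (1361/π) × 0.203702 = 88.248 W/m².
Ratio Q̄_A / Q̄_B = 387.20 / 88.248 = 4.388.

Q̄_A / Q̄_B ≈ 4.39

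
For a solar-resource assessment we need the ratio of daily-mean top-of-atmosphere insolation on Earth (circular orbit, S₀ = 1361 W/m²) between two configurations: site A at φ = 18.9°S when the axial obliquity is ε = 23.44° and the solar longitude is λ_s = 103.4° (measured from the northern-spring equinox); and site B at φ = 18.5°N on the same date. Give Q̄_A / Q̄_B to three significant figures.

— Configuration A (φ=-18.9°):
Solar declination: sin δ = sin ε · sin λ_s = sin 23.44° × sin 103.4° = 0.38696, so δ = +22.765°.
cos H₀ = −tan(-18.9°) tan(+22.765°) = 0.1437, H₀ = 1.4266 rad.
Bracket: H₀ sin φ sin δ + cos φ cos δ sin H₀ = 1.4266×-0.32392×0.38696 + 0.94609×0.92210×0.98962 = -0.178816 + 0.863334 = 0.684518.
Q̄ = (S₀/π) × [bracket] = (1361/π) × 0.684518 = 296.55 W/m².
— Configuration B (φ=+18.5°):
cos H₀ = −tan(+18.5°) tan(+22.765°) = -0.1404, H₀ = 1.7117 rad.
Bracket: H₀ sin φ sin δ + cos φ cos δ sin H₀ = 1.7117×0.31730×0.38696 + 0.94832×0.92210×0.99009 = 0.210167 + 0.865780 = 1.075947.
Q̄ = (S₀/π) × [bracket] = (1361/π) × 1.075947 = 466.12 W/m².
Ratio Q̄_A / Q̄_B = 296.55 / 466.12 = 0.6362.

Q̄_A / Q̄_B ≈ 0.636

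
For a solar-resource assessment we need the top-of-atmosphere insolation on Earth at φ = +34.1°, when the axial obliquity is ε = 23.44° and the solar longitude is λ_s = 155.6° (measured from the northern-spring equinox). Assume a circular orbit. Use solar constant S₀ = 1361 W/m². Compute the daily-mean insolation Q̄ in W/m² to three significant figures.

Q̄ ≈ 419 W/m²

Solar declination: sin δ = sin ε · sin λ_s = sin 23.44° × sin 155.6° = 0.16433, so δ = +9.458°.
cos H₀ = −tan(+34.1°) tan(+9.458°) = -0.1128, H₀ = 1.6838 rad.
Bracket: H₀ sin φ sin δ + cos φ cos δ sin H₀ = 1.6838×0.56064×0.16433 + 0.82806×0.98641×0.99362 = 0.155128 + 0.811595 = 0.966723.
Q̄ = (S₀/π) × [bracket] = (1361/π) × 0.966723 = 418.8 W/m².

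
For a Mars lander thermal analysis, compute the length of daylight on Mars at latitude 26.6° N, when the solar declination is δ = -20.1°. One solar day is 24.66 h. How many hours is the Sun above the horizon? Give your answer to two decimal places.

10.88 h

cos h₀ = −tan ϕ · tan δ = −tan(+26.6°) × tan(-20.100°) = 0.1833, so h₀ = 1.3865 rad = 79.44°.
Daylight = 2h₀/(2π) × 24.66 h = (1.3865/π) × 24.66 = 10.88 h.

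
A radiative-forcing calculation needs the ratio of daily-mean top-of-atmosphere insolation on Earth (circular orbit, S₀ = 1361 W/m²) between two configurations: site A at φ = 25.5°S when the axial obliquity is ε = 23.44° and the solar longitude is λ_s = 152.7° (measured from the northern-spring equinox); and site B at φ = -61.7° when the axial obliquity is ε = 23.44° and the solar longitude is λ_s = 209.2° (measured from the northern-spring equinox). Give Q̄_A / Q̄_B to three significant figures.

Q̄_A / Q̄_B ≈ 1.00

— Configuration A (φ=-25.5°):
Solar declination: sin δ = sin ε · sin λ_s = sin 23.44° × sin 152.7° = 0.18245, so δ = +10.512°.
cos H₀ = −tan(-25.5°) tan(+10.512°) = 0.0885, H₀ = 1.4822 rad.
Bracket: H₀ sin φ sin δ + cos φ cos δ sin H₀ = 1.4822×-0.43051×0.18245 + 0.90259×0.98322×0.99608 = -0.116422 + 0.883966 = 0.767544.
Q̄ = (S₀/π) × [bracket] = (1361/π) × 0.767544 = 332.52 W/m².
— Configuration B (φ=-61.7°):
Solar declination: sin δ = sin ε · sin λ_s = sin 23.44° × sin 209.2° = -0.19406, so δ = -11.190°.
cos H₀ = −tan(-61.7°) tan(-11.190°) = -0.3674, H₀ = 1.9470 rad.
Bracket: H₀ sin φ sin δ + cos φ cos δ sin H₀ = 1.9470×-0.88048×-0.19406 + 0.47409×0.98099×0.93006 = 0.332676 + 0.432550 = 0.765226.
Q̄ = (S₀/π) × [bracket] = (1361/π) × 0.765226 = 331.51 W/m².
Ratio Q̄_A / Q̄_B = 332.52 / 331.51 = 1.003.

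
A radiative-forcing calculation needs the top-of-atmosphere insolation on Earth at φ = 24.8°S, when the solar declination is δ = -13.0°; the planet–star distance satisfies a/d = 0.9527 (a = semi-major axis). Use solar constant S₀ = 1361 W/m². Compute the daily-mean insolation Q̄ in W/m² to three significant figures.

Q̄ ≈ 408 W/m²

cos H₀ = −tan(-24.8°) tan(-13.000°) = -0.1067, H₀ = 1.6777 rad.
Bracket: H₀ sin φ sin δ + cos φ cos δ sin H₀ = 1.6777×-0.41945×-0.22495 + 0.90778×0.97437×0.99429 = 0.158300 + 0.879463 = 1.037763.
Inverse-square distance factor (a/d)² = 0.9527² = 0.907637.
Q̄ = (S₀/π) × 0.907637 × [bracket] = (1361/π) × 0.907637 × 1.037763 = 408.1 W/m².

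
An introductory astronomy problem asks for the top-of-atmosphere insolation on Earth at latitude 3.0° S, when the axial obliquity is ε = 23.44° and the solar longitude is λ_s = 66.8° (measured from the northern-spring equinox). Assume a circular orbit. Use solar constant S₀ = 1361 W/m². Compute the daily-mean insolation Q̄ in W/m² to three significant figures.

Solar declination: sin δ = sin ε · sin λ_s = sin 23.44° × sin 66.8° = 0.36562, so δ = +21.446°.
cos H₀ = −tan(-3.0°) tan(+21.446°) = 0.0206, H₀ = 1.5502 rad.
Bracket: H₀ sin φ sin δ + cos φ cos δ sin H₀ = 1.5502×-0.05234×0.36562 + 0.99863×0.93076×0.99979 = -0.029665 + 0.929290 = 0.899625.
Q̄ = (S₀/π) × [bracket] = (1361/π) × 0.899625 = 389.7 W/m².

Q̄ ≈ 390 W/m²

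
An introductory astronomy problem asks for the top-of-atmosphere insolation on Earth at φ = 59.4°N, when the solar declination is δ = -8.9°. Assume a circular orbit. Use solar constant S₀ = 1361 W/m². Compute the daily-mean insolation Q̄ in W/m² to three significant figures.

Q̄ ≈ 135 W/m²

cos H₀ = −tan(+59.4°) tan(-8.900°) = 0.2648, H₀ = 1.3028 rad.
Bracket: H₀ sin φ sin δ + cos φ cos δ sin H₀ = 1.3028×0.86074×-0.15471 + 0.50904×0.98796×0.96431 = -0.173487 + 0.484962 = 0.311475.
Q̄ = (S₀/π) × [bracket] = (1361/π) × 0.311475 = 134.9 W/m².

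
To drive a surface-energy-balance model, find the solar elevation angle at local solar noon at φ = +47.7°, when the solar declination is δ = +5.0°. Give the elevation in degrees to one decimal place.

At local noon the hour angle is zero, so the zenith angle equals |φ − δ| = |+47.7° − (+5.000°)| = 42.700°.
Elevation = 90° − 42.700° = 47.3°.

47.3°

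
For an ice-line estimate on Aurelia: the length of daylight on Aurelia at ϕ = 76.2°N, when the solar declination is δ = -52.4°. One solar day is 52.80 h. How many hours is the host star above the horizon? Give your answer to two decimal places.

0.00 h

cos h₀ = −tan ϕ · tan δ = 5.2867 ≥ 1, so the host star never rises (polar night) and h₀ = 0.
Daylight = 2h₀/(2π) × 52.80 h = (0.0000/π) × 52.80 = 0.00 h.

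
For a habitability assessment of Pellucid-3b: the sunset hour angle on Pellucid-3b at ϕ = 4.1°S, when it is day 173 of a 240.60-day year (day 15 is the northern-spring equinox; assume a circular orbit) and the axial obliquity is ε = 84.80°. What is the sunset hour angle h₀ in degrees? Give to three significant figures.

Solar longitude: L_s = 360° × (173 − 15)/240.60 = 236.409°.
sin δ = sin 84.80° × sin 236.409° = -0.82958, so δ = -56.056°.
cos h₀ = −tan ϕ · tan δ = −tan(-4.1°) × tan(-56.056°) = -0.1065, so h₀ = 1.6775 rad = 96.11°.

h₀ = 96.1°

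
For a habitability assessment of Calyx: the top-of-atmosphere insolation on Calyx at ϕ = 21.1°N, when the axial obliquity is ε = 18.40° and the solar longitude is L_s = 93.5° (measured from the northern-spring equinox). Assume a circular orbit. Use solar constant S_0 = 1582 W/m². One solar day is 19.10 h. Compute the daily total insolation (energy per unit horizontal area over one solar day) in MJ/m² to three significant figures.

37.1 MJ/m²

Solar declination: sin δ = sin ε · sin L_s = sin 18.40° × sin 93.5° = 0.31506, so δ = +18.364°.
cos h₀ = −tan(+21.1°) tan(+18.364°) = -0.1281, h₀ = 1.6992 rad.
Bracket: h₀ sin ϕ sin δ + cos ϕ cos δ sin h₀ = 1.6992×0.36000×0.31506 + 0.93295×0.94907×0.99176 = 0.192726 + 0.878139 = 1.070865.
Q̄ = (S_0/π) × [bracket] = (1582/π) × 1.070865 = 539.25 W/m².
Daily total = Q̄ × 19.10 h × 3600 s/h = 539.25 × 19.10 × 3600 / 10⁶ = 37.08 MJ/m².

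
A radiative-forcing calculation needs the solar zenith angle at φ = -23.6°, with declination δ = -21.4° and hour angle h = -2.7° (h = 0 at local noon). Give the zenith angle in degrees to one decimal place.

θ_z = 3.3°

cos θ_z = sin φ sin δ + cos φ cos δ cos h = 0.146078 + 0.852238 = 0.998316.
θ_z = arccos(0.998316) = 3.3°.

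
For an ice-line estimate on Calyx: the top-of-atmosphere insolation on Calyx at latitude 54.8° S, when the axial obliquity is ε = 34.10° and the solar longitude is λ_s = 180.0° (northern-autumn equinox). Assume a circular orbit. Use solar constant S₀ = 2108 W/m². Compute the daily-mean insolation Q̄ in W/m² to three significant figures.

Solar declination: sin δ = sin ε · sin λ_s = sin 34.10° × sin 180.0° = 0.00000, so δ = +0.000°.
cos H₀ = −tan(-54.8°) tan(+0.000°) = 0.0000, H₀ = 1.5708 rad.
Bracket: H₀ sin φ sin δ + cos φ cos δ sin H₀ = 1.5708×-0.81714×0.00000 + 0.57643×1.00000×1.00000 = -0.000000 + 0.576430 = 0.576430.
Q̄ = (S₀/π) × [bracket] = (2108/π) × 0.576430 = 386.8 W/m².

Q̄ ≈ 387 W/m²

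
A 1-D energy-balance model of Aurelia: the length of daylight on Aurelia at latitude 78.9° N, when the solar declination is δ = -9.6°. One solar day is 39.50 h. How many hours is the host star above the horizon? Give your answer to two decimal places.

cos H₀ = −tan φ · tan δ = −tan(+78.9°) × tan(-9.600°) = 0.8621, so H₀ = 0.5314 rad = 30.45°.
Daylight = 2H₀/(2π) × 39.50 h = (0.5314/π) × 39.50 = 6.68 h.

6.68 h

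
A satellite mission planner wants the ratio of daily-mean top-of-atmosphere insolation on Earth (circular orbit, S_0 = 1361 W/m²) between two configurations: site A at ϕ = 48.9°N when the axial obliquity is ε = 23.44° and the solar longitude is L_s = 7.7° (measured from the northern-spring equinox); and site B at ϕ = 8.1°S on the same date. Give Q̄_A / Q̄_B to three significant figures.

— Configuration A (ϕ=+48.9°):
Solar declination: sin δ = sin ε · sin L_s = sin 23.44° × sin 7.7° = 0.05330, so δ = +3.055°.
cos h₀ = −tan(+48.9°) tan(+3.055°) = -0.0612, h₀ = 1.6320 rad.
Bracket: h₀ sin ϕ sin δ + cos ϕ cos δ sin h₀ = 1.6320×0.75356×0.05330 + 0.65738×0.99858×0.99813 = 0.065549 + 0.655219 = 0.720768.
Q̄ = (S_0/π) × [bracket] = (1361/π) × 0.720768 = 312.25 W/m².
— Configuration B (ϕ=-8.1°):
cos h₀ = −tan(-8.1°) tan(+3.055°) = 0.0076, h₀ = 1.5632 rad.
Bracket: h₀ sin ϕ sin δ + cos ϕ cos δ sin h₀ = 1.5632×-0.14090×0.05330 + 0.99002×0.99858×0.99997 = -0.011740 + 0.988585 = 0.976845.
Q̄ = (S_0/π) × [bracket] = (1361/π) × 0.976845 = 423.19 W/m².
Ratio Q̄_A / Q̄_B = 312.25 / 423.19 = 0.7378.

Q̄_A / Q̄_B ≈ 0.738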